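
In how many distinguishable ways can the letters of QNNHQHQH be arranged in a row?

Letter multiplicities in QNNHQHQH: H×3, N×2, Q×3.
The number of distinct arrangements is 8!/(3!·3!·2!) = 40320/72 = 560.

560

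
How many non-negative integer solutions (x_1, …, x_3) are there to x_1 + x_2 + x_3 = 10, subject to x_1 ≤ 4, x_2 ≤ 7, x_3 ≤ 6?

29

Without the upper bounds there are C(12,2) = 66 ways to split 10 among 3 variables.
Subtract solutions that violate a single cap (substitute x_i' = x_i − (cap_i+1)): x_1 ≥ 5 gives C(7,2) = 21; x_2 ≥ 8 gives C(4,2) = 6; x_3 ≥ 7 gives C(5,2) = 10. Together 37.
No two caps can be exceeded simultaneously, so the pair terms are all 0.
By inclusion–exclusion the count is 66 − 37 + 0 = 29.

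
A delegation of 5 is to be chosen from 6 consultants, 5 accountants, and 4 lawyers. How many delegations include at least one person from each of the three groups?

2170

Total 5-person selections from all 15: C(15,5) = 3003.
Selections missing a whole group: no consultants → C(9,5) = 126; no accountants → C(10,5) = 252; no lawyers → C(11,5) = 462.
Add back selections omitting two groups (i.e. drawn from a single group): C(6,5) + C(5,5) + C(4,5) = 7.
By inclusion–exclusion: 3003 − 840 + 7 = 2170.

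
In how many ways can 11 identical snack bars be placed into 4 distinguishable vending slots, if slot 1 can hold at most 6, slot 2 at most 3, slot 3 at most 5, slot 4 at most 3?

63

Ignoring the caps, the number of non-negative solutions to x_1+…+x_4 = 11 is C(14,3) = 364.
Subtract solutions that violate a single cap (substitute x_i' = x_i − (cap_i+1)): x_1 ≥ 7 gives C(7,3) = 35; x_2 ≥ 4 gives C(10,3) = 120; x_3 ≥ 6 gives C(8,3) = 56; x_4 ≥ 4 gives C(10,3) = 120. Together 331.
Add back pairs where two caps are both exceeded: 1 + 0 + 1 + 4 + 20 + 4 = 30.
By inclusion–exclusion the count is 364 − 331 + 30 = 63.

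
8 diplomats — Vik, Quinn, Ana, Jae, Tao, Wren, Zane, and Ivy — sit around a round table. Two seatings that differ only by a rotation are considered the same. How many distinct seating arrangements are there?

Seat Vik anywhere (absorbing the rotational symmetry), then permute the other 7: (7)! = 5040.

5040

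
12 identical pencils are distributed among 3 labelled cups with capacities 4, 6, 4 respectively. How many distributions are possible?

By stars and bars, unrestricted non-negative solutions to x_1+…+x_3 = 12 number C(12+2,2) = 91.
Subtract solutions that violate a single cap (substitute x_i' = x_i − (cap_i+1)): x_1 ≥ 5 gives C(9,2) = 36; x_2 ≥ 7 gives C(7,2) = 21; x_3 ≥ 5 gives C(9,2) = 36. Together 93.
Add back pairs where two caps are both exceeded: 1 + 6 + 1 = 8.
By inclusion–exclusion the count is 91 − 93 + 8 = 6.

6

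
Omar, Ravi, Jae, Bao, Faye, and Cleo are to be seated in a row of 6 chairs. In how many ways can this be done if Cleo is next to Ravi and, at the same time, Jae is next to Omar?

Treat {Cleo,Ravi} as one block (2 orders) and {Jae,Omar} as another (2 orders).
That leaves 4 units to arrange: 2 × 2 × 4! = 4 × 24 = 96.

96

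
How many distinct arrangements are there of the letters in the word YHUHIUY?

The 7 letters of YHUHIUY have repeats: H appearing twice, U appearing twice, and Y appearing twice.
So there are 7! / (2!·2!·2!) = 630 distinguishable arrangements.

630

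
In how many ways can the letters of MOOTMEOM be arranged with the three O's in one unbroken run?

120

Treat the 3 copies of O as a single block. The multiset to arrange is then {OOO, E, M, M, M, T}, 6 items in all.
That gives (6)!/(3!) = 120 arrangements.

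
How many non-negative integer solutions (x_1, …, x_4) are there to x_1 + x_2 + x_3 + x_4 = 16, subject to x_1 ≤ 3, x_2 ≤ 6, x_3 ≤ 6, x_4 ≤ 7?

74

By stars and bars, unrestricted non-negative solutions to x_1+…+x_4 = 16 number C(16+3,3) = 969.
Subtract solutions that violate a single cap (substitute x_i' = x_i − (cap_i+1)): x_1 ≥ 4 gives C(15,3) = 455; x_2 ≥ 7 gives C(12,3) = 220; x_3 ≥ 7 gives C(12,3) = 220; x_4 ≥ 8 gives C(11,3) = 165. Together 1060.
Add back pairs where two caps are both exceeded: 56 + 56 + 35 + 10 + 4 + 4 = 165.
By inclusion–exclusion the count is 969 − 1060 + 165 = 74.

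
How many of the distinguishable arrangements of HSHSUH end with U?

10

With the last slot taken by U, it remains to arrange the other 5 letters (HSHSH).
Those 5 letters have H appearing 3 times and S appearing twice, giving (5)!/(3!·2!) = 10.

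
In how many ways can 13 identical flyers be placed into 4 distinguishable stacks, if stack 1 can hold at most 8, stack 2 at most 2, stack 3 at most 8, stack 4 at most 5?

Ignoring the caps, the number of non-negative solutions to x_1+…+x_4 = 13 is C(16,3) = 560.
Subtract solutions that violate a single cap (substitute x_i' = x_i − (cap_i+1)): x_1 ≥ 9 gives C(7,3) = 35; x_2 ≥ 3 gives C(13,3) = 286; x_3 ≥ 9 gives C(7,3) = 35; x_4 ≥ 6 gives C(10,3) = 120. Together 476.
Add back pairs where two caps are both exceeded: 4 + 0 + 0 + 4 + 35 + 0 = 43.
By inclusion–exclusion the count is 560 − 476 + 43 = 127.

127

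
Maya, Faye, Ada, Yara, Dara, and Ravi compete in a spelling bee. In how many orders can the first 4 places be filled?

There are 6 choices for 1st place, 5 for 2nd, and so on down to 3 for position 4.
That gives 6 × 5 × 4 × 3 = 360.

360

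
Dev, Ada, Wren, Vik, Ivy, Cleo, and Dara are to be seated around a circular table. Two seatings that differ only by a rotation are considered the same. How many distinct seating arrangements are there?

Seat Dev anywhere (absorbing the rotational symmetry), then permute the other 6: (6)! = 720.

720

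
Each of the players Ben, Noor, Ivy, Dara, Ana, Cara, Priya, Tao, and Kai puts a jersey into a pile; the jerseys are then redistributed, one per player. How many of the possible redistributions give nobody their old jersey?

133496

Let Aᵢ be the assignments in which player i gets their old jersey. We want the size of the complement of A₁∪…∪A_9.
By inclusion–exclusion this is Σ_{j=0}^{9} (−1)^j C(9,j)·(9−j)!.
Computing: 362880 − 362880 + 181440 − 60480 + 15120 − 3024 + 504 − 72 + 9 − 1 = 133496.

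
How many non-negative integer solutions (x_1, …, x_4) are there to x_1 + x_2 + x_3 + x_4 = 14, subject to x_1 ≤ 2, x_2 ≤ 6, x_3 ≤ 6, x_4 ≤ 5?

Without the upper bounds there are C(17,3) = 680 ways to split 14 among 4 variables.
Subtract solutions that violate a single cap (substitute x_i' = x_i − (cap_i+1)): x_1 ≥ 3 gives C(14,3) = 364; x_2 ≥ 7 gives C(10,3) = 120; x_3 ≥ 7 gives C(10,3) = 120; x_4 ≥ 6 gives C(11,3) = 165. Together 769.
Add back pairs where two caps are both exceeded: 35 + 35 + 56 + 1 + 4 + 4 = 135.
By inclusion–exclusion the count is 680 − 769 + 135 = 46.

46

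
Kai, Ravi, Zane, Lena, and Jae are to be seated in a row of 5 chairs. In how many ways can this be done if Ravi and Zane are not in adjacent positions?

Of the 5! = 120 arrangements, those with Ravi and Zane adjacent number 2 × 4! = 48 (treat the pair as a block with 2 internal orders).
Complementary counting: 120 − 48 = 72.

72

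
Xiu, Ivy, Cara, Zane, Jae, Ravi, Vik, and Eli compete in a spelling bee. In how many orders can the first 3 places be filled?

336

There are 8 choices for 1st place, 7 for 2nd, and 6 for 3rd.
That gives 8 × 7 × 6 = 336.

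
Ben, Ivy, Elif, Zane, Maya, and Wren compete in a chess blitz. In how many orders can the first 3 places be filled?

120

This is an ordered selection of 3 from 6: P(6,3).
That gives 6 × 5 × 4 = 120.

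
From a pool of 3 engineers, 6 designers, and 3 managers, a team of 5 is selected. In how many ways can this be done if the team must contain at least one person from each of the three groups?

540

Total 5-person selections from all 12: C(12,5) = 792.
Subtract selections that omit an entire group: no engineers → C(9,5) = 126; no designers → C(6,5) = 6; no managers → C(9,5) = 126.
Add back selections omitting two groups (i.e. drawn from a single group): C(3,5) + C(6,5) + C(3,5) = 6.
By inclusion–exclusion: 792 − 258 + 6 = 540.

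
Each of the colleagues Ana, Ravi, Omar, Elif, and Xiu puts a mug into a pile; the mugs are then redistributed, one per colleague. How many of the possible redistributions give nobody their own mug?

44

This is the derangement count D_5: permutations of 5 items with no fixed point.
By inclusion–exclusion this is Σ_{j=0}^{5} (−1)^j C(5,j)·(5−j)!.
Computing: 120 − 120 + 60 − 20 + 5 − 1 = 44.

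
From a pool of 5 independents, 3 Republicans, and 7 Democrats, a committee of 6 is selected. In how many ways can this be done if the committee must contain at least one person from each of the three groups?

3850

Unrestricted: C(15,6) = 5005 ways to pick any 6 of the 15.
Selections missing a whole group: no independents → C(10,6) = 210; no Republicans → C(12,6) = 924; no Democrats → C(8,6) = 28.
Add back selections omitting two groups (i.e. drawn from a single group): C(5,6) + C(3,6) + C(7,6) = 7.
By inclusion–exclusion: 5005 − 1162 + 7 = 3850.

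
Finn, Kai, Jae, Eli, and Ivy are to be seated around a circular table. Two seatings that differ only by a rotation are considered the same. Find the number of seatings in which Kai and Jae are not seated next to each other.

12

All circular seatings of 5 people number (4)! = 24.
Those with Kai next to Jae: fuse the pair into one unit and seat 4 units around a circle — 2·(3)! = 12.
Subtracting, 24 − 12 = 12.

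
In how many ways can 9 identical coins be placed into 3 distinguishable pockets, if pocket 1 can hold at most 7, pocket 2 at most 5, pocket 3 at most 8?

41

Ignoring the caps, the number of non-negative solutions to x_1+…+x_3 = 9 is C(11,2) = 55.
Subtract solutions that violate a single cap (substitute x_i' = x_i − (cap_i+1)): x_1 ≥ 8 gives C(3,2) = 3; x_2 ≥ 6 gives C(5,2) = 10; x_3 ≥ 9 gives C(2,2) = 1. Together 14.
No two caps can be exceeded simultaneously, so the pair terms are all 0.
By inclusion–exclusion the count is 55 − 14 + 0 = 41.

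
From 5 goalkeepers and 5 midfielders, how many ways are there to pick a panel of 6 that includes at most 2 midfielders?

55

Split by how many midfielders are chosen (0 through 2).
Sum: C(5,0)·C(5,6) + C(5,1)·C(5,5) + C(5,2)·C(5,4) = 0 + 5 + 50 = 55.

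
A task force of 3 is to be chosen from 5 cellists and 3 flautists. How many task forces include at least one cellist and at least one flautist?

45

Total 3-person selections from all 8: C(8,3) = 56.
Subtract selections that omit an entire group: no cellists → C(3,3) = 1; no flautists → C(5,3) = 10.
Both groups omitted at once is impossible, so 56 − 11 = 45.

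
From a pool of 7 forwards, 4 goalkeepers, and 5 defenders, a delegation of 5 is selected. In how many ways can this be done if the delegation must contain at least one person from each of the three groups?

3010

Unrestricted: C(16,5) = 4368 ways to pick any 5 of the 16.
Selections missing a whole group: no forwards → C(9,5) = 126; no goalkeepers → C(12,5) = 792; no defenders → C(11,5) = 462.
Add back selections omitting two groups (i.e. drawn from a single group): C(7,5) + C(4,5) + C(5,5) = 22.
By inclusion–exclusion: 4368 − 1380 + 22 = 3010.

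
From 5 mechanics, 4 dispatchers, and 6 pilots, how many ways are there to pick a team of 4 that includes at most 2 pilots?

1170

Split by how many pilots are chosen (0 through 2).
Sum: C(6,0)·C(9,4) + C(6,1)·C(9,3) + C(6,2)·C(9,2) = 126 + 504 + 540 = 1170.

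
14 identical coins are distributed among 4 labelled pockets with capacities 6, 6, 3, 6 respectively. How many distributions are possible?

Ignoring the caps, the number of non-negative solutions to x_1+…+x_4 = 14 is C(17,3) = 680.
Subtract solutions that violate a single cap (substitute x_i' = x_i − (cap_i+1)): x_1 ≥ 7 gives C(10,3) = 120; x_2 ≥ 7 gives C(10,3) = 120; x_3 ≥ 4 gives C(13,3) = 286; x_4 ≥ 7 gives C(10,3) = 120. Together 646.
Add back pairs where two caps are both exceeded: 1 + 20 + 1 + 20 + 1 + 20 = 63.
By inclusion–exclusion the count is 680 − 646 + 63 = 97.

97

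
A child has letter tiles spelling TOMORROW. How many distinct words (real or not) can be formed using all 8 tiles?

TOMORROW has 8 letters with O appearing 3 times and R appearing twice.
Dividing 8! = 40320 by 3!·2! = 12 for the repeated letters gives 3360.

3360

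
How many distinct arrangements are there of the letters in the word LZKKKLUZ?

1680

The 8 letters of LZKKKLUZ have repeats: K appearing 3 times, L appearing twice, and Z appearing twice.
The number of distinct arrangements is 8!/(3!·2!·2!) = 40320/24 = 1680.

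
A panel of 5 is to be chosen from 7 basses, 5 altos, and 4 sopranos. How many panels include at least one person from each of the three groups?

3010

Total 5-person selections from all 16: C(16,5) = 4368.
Selections missing a whole group: no basses → C(9,5) = 126; no altos → C(11,5) = 462; no sopranos → C(12,5) = 792.
Add back selections omitting two groups (i.e. drawn from a single group): C(7,5) + C(5,5) + C(4,5) = 22.
By inclusion–exclusion: 4368 − 1380 + 22 = 3010.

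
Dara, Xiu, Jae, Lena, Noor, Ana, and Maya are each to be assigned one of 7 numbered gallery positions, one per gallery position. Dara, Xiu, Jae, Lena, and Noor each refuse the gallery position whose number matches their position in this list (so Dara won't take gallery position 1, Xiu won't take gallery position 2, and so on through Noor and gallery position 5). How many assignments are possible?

Let Aᵢ (for 1 ≤ i ≤ 5) be the placements that put person i in their forbidden gallery position. Any j of these fix j positions, leaving (7−j)! ways to fill the rest, and there are C(5,j) ways to pick which j.
By inclusion–exclusion, the number of valid placements is Σ_{j=0}^{5} (−1)^j C(5,j)·(7−j)!.
Computing: 5040 − 3600 + 1200 − 240 + 30 − 2 = 2428.

2428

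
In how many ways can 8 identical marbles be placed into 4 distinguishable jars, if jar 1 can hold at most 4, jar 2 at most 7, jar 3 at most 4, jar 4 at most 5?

Without the upper bounds there are C(11,3) = 165 ways to split 8 among 4 jars.
Subtract solutions that violate a single cap (substitute x_i' = x_i − (cap_i+1)): x_1 ≥ 5 gives C(6,3) = 20; x_2 ≥ 8 gives C(3,3) = 1; x_3 ≥ 5 gives C(6,3) = 20; x_4 ≥ 6 gives C(5,3) = 10. Together 51.
No two caps can be exceeded simultaneously, so the pair terms are all 0.
By inclusion–exclusion the count is 165 − 51 + 0 = 114.

114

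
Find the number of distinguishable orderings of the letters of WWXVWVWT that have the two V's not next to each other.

Total arrangements of WWXVWVWT: 8!/(4!·2!) = 840.
If the two V's are adjacent, glue them into one block, leaving 7 items to arrange: (7)!/(4!) = 210 ways.
Hence 840 − 210 = 630.

630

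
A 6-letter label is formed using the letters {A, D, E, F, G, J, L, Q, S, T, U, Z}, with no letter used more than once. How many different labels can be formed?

With no repetition, fill the 6 letters in order: 12 choices, then 11, down to 7.
That product is 12 × 11 × 10 × 9 × 8 × 7 = 665280.

665280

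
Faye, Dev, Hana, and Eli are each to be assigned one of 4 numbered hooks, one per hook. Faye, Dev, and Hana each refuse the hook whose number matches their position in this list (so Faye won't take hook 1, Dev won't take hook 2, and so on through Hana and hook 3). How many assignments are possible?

11

Let Aᵢ (for i ∈ {1, 2, 3}) be the placements that put person i in their forbidden hook. Any j of these fix j positions, leaving (4−j)! ways to fill the rest, and there are C(3,j) ways to pick which j.
By inclusion–exclusion, the number of valid placements is Σ_{j=0}^{3} (−1)^j C(3,j)·(4−j)!.
Computing: 24 − 18 + 6 − 1 = 11.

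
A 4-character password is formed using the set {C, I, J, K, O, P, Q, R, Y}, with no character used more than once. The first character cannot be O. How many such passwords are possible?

2688

The first character has 9−1 = 8 choices (anything except O).
The remaining 3 characters are filled from the other 8 symbols without repetition: 8 × 7 × 6 = 336.
Total: 8 × 336 = 2688.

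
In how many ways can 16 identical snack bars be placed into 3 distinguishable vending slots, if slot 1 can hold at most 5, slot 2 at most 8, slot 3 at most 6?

10

By stars and bars, unrestricted non-negative solutions to x_1+…+x_3 = 16 number C(16+2,2) = 153.
Subtract solutions that violate a single cap (substitute x_i' = x_i − (cap_i+1)): x_1 ≥ 6 gives C(12,2) = 66; x_2 ≥ 9 gives C(9,2) = 36; x_3 ≥ 7 gives C(11,2) = 55. Together 157.
Add back pairs where two caps are both exceeded: 3 + 10 + 1 = 14.
By inclusion–exclusion the count is 153 − 157 + 14 = 10.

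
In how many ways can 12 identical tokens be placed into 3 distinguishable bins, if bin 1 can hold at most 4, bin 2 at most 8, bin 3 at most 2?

6

Ignoring the caps, the number of non-negative solutions to x_1+…+x_3 = 12 is C(14,2) = 91.
Subtract solutions that violate a single cap (substitute x_i' = x_i − (cap_i+1)): x_1 ≥ 5 gives C(9,2) = 36; x_2 ≥ 9 gives C(5,2) = 10; x_3 ≥ 3 gives C(11,2) = 55. Together 101.
Add back pairs where two caps are both exceeded: 0 + 15 + 1 = 16.
By inclusion–exclusion the count is 91 − 101 + 16 = 6.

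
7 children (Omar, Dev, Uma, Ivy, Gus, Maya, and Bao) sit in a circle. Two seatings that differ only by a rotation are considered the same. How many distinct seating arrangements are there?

Around a circle, 7 distinct people have 7!/7 = (6)! = 720 rotationally distinct seatings.

720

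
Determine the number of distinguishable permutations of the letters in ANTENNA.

Letter multiplicities in ANTENNA: A×2, E×1, N×3, T×1.
The number of distinct arrangements is 7!/(3!·2!) = 5040/12 = 420.

420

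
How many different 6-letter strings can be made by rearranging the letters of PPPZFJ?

120

PPPZFJ has 6 letters with P appearing 3 times.
The number of distinct arrangements is 6!/(3!) = 720/6 = 120.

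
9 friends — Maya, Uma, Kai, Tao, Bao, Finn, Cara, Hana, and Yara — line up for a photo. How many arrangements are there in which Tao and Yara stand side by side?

80640

Glue Tao and Yara into one block (2 internal orders), leaving 8 units to arrange in a row.
That gives 2 × 8! = 2 × 40320 = 80640.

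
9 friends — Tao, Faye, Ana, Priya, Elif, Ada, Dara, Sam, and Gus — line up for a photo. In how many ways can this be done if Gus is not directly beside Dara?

282240

Of the 9! = 362880 arrangements, those with Gus and Dara adjacent number 2 × 8! = 80640 (treat the pair as a block with 2 internal orders).
So 362880 − 80640 = 282240 arrangements keep them apart.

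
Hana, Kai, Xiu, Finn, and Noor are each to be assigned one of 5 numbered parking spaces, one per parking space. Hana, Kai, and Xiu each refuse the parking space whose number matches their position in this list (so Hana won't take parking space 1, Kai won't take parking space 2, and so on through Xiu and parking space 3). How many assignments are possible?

Let Aᵢ (for i ∈ {1, 2, 3}) be the placements that put person i in their forbidden parking space. Any j of these fix j positions, leaving (5−j)! ways to fill the rest, and there are C(3,j) ways to pick which j.
By inclusion–exclusion, the number of valid placements is Σ_{j=0}^{3} (−1)^j C(3,j)·(5−j)!.
Computing: 120 − 72 + 18 − 2 = 64.

64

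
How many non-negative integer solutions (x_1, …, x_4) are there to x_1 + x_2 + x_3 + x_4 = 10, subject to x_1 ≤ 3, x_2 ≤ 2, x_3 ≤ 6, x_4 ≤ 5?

53

Ignoring the caps, the number of non-negative solutions to x_1+…+x_4 = 10 is C(13,3) = 286.
Subtract solutions that violate a single cap (substitute x_i' = x_i − (cap_i+1)): x_1 ≥ 4 gives C(9,3) = 84; x_2 ≥ 3 gives C(10,3) = 120; x_3 ≥ 7 gives C(6,3) = 20; x_4 ≥ 6 gives C(7,3) = 35. Together 259.
Add back pairs where two caps are both exceeded: 20 + 0 + 1 + 1 + 4 + 0 = 26.
By inclusion–exclusion the count is 286 − 259 + 26 = 53.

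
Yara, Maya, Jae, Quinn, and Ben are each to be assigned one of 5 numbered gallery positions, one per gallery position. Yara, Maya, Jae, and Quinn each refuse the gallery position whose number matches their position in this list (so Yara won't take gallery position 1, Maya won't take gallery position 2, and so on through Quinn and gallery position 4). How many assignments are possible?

53

Let Aᵢ (for 1 ≤ i ≤ 4) be the placements that put person i in their forbidden gallery position. Any j of these fix j positions, leaving (5−j)! ways to fill the rest, and there are C(4,j) ways to pick which j.
By inclusion–exclusion, the number of valid placements is Σ_{j=0}^{4} (−1)^j C(4,j)·(5−j)!.
Computing: 120 − 96 + 36 − 8 + 1 = 53.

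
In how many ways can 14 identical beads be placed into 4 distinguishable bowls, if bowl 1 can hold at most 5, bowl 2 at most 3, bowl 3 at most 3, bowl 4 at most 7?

33

Without the upper bounds there are C(17,3) = 680 ways to split 14 among 4 bowls.
Subtract solutions that violate a single cap (substitute x_i' = x_i − (cap_i+1)): x_1 ≥ 6 gives C(11,3) = 165; x_2 ≥ 4 gives C(13,3) = 286; x_3 ≥ 4 gives C(13,3) = 286; x_4 ≥ 8 gives C(9,3) = 84. Together 821.
Add back pairs where two caps are both exceeded: 35 + 35 + 1 + 84 + 10 + 10 = 175.
Subtract triples: 1 + 0 + 0 + 0 = 1.
By inclusion–exclusion the count is 680 − 821 + 175 − 1 = 33.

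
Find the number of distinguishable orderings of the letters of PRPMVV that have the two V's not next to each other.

120

There are 6!/(2!·2!) = 180 arrangements of PRPMVV in total.
Arrangements with the V's together: treat VV as one letter, giving (5)!/(2!) = 60.
Subtracting, 180 − 60 = 120 arrangements keep the V's apart.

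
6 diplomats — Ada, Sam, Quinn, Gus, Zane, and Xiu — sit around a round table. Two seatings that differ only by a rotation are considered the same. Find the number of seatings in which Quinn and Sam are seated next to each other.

48

Treat {Quinn, Sam} as one unit (2 internal orders) and seat the resulting 5 units around the table: (4)! circular arrangements.
So 2 × (4)! = 2 × 24 = 48.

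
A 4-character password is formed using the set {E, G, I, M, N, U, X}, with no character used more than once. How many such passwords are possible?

Choose and order 4 of the 7 symbols: the first character has 7 options, the next 6, then 5, 4.
That product is 7 × 6 × 5 × 4 = 840.

840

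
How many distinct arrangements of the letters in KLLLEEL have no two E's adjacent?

75

Total arrangements of KLLLEEL: 7!/(4!·2!) = 105.
Arrangements with the E's together: treat EE as one letter, giving (6)!/(4!) = 30.
Hence 105 − 30 = 75.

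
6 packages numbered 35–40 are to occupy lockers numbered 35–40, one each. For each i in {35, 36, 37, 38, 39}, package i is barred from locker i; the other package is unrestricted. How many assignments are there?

Let Aᵢ (for 35 ≤ i ≤ 39) be the placements that put package i in its forbidden locker. Any j of these fix j positions, leaving (6−j)! ways to fill the rest, and there are C(5,j) ways to pick which j.
By inclusion–exclusion, the number of valid placements is Σ_{j=0}^{5} (−1)^j C(5,j)·(6−j)!.
Computing: 720 − 600 + 240 − 60 + 10 − 1 = 309.

309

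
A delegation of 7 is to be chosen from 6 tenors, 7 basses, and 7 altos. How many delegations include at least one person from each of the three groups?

Total 7-person selections from all 20: C(20,7) = 77520.
Subtract selections that omit an entire group: no tenors → C(14,7) = 3432; no basses → C(13,7) = 1716; no altos → C(13,7) = 1716.
Add back selections omitting two groups (i.e. drawn from a single group): C(6,7) + C(7,7) + C(7,7) = 2.
By inclusion–exclusion: 77520 − 6864 + 2 = 70658.

70658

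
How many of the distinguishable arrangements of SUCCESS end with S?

180

Fix S in the last position and arrange the remaining 6 letters.
Those 6 letters have C appearing twice and S appearing twice, giving (6)!/(2!·2!) = 180.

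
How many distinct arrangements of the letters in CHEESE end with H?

With the last slot taken by H, it remains to arrange the other 5 letters (CEESE).
Those 5 letters have E appearing 3 times, giving (5)!/(3!) = 20.

20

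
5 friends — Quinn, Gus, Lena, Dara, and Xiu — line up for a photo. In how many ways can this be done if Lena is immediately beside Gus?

Glue Lena and Gus into one block (2 internal orders), leaving 4 units to arrange in a row.
So the count is 2·(4)! = 48.

48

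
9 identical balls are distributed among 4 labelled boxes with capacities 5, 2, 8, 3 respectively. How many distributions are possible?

70

By stars and bars, unrestricted non-negative solutions to x_1+…+x_4 = 9 number C(9+3,3) = 220.
Subtract solutions that violate a single cap (substitute x_i' = x_i − (cap_i+1)): x_1 ≥ 6 gives C(6,3) = 20; x_2 ≥ 3 gives C(9,3) = 84; x_3 ≥ 9 gives C(3,3) = 1; x_4 ≥ 4 gives C(8,3) = 56. Together 161.
Add back pairs where two caps are both exceeded: 1 + 0 + 0 + 0 + 10 + 0 = 11.
By inclusion–exclusion the count is 220 − 161 + 11 = 70.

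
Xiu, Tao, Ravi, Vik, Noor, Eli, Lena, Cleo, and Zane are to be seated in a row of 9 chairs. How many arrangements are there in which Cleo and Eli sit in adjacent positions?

80640

Glue Cleo and Eli into one block (2 internal orders), leaving 8 units to arrange in a row.
That gives 2 × 8! = 2 × 40320 = 80640.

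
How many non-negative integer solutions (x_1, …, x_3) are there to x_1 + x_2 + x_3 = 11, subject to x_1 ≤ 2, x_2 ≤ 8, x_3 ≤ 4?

Without the upper bounds there are C(13,2) = 78 ways to split 11 among 3 variables.
Subtract solutions that violate a single cap (substitute x_i' = x_i − (cap_i+1)): x_1 ≥ 3 gives C(10,2) = 45; x_2 ≥ 9 gives C(4,2) = 6; x_3 ≥ 5 gives C(8,2) = 28. Together 79.
Add back pairs where two caps are both exceeded: 0 + 10 + 0 = 10.
By inclusion–exclusion the count is 78 − 79 + 10 = 9.

9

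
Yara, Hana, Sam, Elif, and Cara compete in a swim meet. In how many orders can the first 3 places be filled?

60

This is an ordered selection of 3 from 5: P(5,3).
That gives 5 × 4 × 3 = 60.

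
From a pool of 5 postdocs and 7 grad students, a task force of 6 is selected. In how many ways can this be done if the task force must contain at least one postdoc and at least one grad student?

917

Total 6-person selections from all 12: C(12,6) = 924.
Selections missing a whole group: no postdocs → C(7,6) = 7; no grad students → C(5,6) = 0.
Both groups omitted at once is impossible, so 924 − 7 = 917.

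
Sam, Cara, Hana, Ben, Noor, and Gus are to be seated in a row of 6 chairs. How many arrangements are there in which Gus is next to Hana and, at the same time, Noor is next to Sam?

Treat {Gus,Hana} as one block (2 orders) and {Noor,Sam} as another (2 orders).
That leaves 4 units to arrange: 2 × 2 × 4! = 4 × 24 = 96.

96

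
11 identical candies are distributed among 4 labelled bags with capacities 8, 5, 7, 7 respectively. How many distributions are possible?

258

Ignoring the caps, the number of non-negative solutions to x_1+…+x_4 = 11 is C(14,3) = 364.
Subtract solutions that violate a single cap (substitute x_i' = x_i − (cap_i+1)): x_1 ≥ 9 gives C(5,3) = 10; x_2 ≥ 6 gives C(8,3) = 56; x_3 ≥ 8 gives C(6,3) = 20; x_4 ≥ 8 gives C(6,3) = 20. Together 106.
No two caps can be exceeded simultaneously, so the pair terms are all 0.
By inclusion–exclusion the count is 364 − 106 + 0 = 258.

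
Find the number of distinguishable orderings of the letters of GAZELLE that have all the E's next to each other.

360

Treat the 2 copies of E as a single block. The multiset to arrange is then {EE, A, G, L, L, Z}, 6 items in all.
That gives (6)!/(2!) = 360 arrangements.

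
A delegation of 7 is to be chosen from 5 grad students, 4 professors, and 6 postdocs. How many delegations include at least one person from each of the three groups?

5949

Unrestricted: C(15,7) = 6435 ways to pick any 7 of the 15.
Subtract selections that omit an entire group: no grad students → C(10,7) = 120; no professors → C(11,7) = 330; no postdocs → C(9,7) = 36.
Add back selections omitting two groups (i.e. drawn from a single group): C(5,7) + C(4,7) + C(6,7) = 0.
By inclusion–exclusion: 6435 − 486 + 0 = 5949.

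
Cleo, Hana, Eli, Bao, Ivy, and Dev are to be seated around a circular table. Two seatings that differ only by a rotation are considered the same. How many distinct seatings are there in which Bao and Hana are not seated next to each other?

All circular seatings of 6 people number (5)! = 120.
Seatings with Bao beside Hana: treat them as a block with 2 internal orders, giving 2 × (4)! = 48.
Subtracting, 120 − 48 = 72.

72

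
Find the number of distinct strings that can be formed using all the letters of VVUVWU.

The 6 letters of VVUVWU have repeats: U appearing twice and V appearing 3 times.
The number of distinct arrangements is 6!/(3!·2!) = 720/12 = 60.

60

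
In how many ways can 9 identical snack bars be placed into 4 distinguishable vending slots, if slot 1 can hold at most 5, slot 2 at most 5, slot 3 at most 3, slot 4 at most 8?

Ignoring the caps, the number of non-negative solutions to x_1+…+x_4 = 9 is C(12,3) = 220.
Subtract solutions that violate a single cap (substitute x_i' = x_i − (cap_i+1)): x_1 ≥ 6 gives C(6,3) = 20; x_2 ≥ 6 gives C(6,3) = 20; x_3 ≥ 4 gives C(8,3) = 56; x_4 ≥ 9 gives C(3,3) = 1. Together 97.
No two caps can be exceeded simultaneously, so the pair terms are all 0.
By inclusion–exclusion the count is 220 − 97 + 0 = 123.

123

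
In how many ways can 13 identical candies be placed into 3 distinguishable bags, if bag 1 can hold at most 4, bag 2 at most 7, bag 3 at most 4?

By stars and bars, unrestricted non-negative solutions to x_1+…+x_3 = 13 number C(13+2,2) = 105.
Subtract solutions that violate a single cap (substitute x_i' = x_i − (cap_i+1)): x_1 ≥ 5 gives C(10,2) = 45; x_2 ≥ 8 gives C(7,2) = 21; x_3 ≥ 5 gives C(10,2) = 45. Together 111.
Add back pairs where two caps are both exceeded: 1 + 10 + 1 = 12.
By inclusion–exclusion the count is 105 − 111 + 12 = 6.

6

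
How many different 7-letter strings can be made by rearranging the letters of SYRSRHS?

420

SYRSRHS has 7 letters with R appearing twice and S appearing 3 times.
So there are 7! / (3!·2!) = 420 distinguishable arrangements.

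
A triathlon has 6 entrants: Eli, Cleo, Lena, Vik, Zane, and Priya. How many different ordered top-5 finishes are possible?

There are 6 choices for 1st place, 5 for 2nd, and so on down to 2 for position 5.
That gives 6 × 5 × 4 × 3 × 2 = 720.

720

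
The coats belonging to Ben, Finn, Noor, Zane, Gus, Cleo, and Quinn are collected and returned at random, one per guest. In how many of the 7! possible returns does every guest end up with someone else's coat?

Count assignments avoiding every fixed point. For any j of the 7 guests fixed to their own coat, the other 7−j can be arranged in (7−j)! ways.
By inclusion–exclusion this is Σ_{j=0}^{7} (−1)^j C(7,j)·(7−j)!.
Computing: 5040 − 5040 + 2520 − 840 + 210 − 42 + 7 − 1 = 1854.

1854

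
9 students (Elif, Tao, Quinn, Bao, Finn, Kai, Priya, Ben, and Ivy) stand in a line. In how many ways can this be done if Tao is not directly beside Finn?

282240

Of the 9! = 362880 arrangements, those with Tao and Finn adjacent number 2 × 8! = 80640 (treat the pair as a block with 2 internal orders).
So 362880 − 80640 = 282240 arrangements keep them apart.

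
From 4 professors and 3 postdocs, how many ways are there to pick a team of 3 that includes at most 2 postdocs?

34

Split by how many postdocs are chosen (0 through 2).
Sum: C(3,0)·C(4,3) + C(3,1)·C(4,2) + C(3,2)·C(4,1) = 4 + 18 + 12 = 34.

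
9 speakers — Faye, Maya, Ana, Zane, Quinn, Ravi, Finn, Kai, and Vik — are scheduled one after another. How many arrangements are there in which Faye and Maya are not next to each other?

Of the 9! = 362880 arrangements, those with Faye and Maya adjacent number 2 × 8! = 80640 (treat the pair as a block with 2 internal orders).
Complementary counting: 362880 − 80640 = 282240.

282240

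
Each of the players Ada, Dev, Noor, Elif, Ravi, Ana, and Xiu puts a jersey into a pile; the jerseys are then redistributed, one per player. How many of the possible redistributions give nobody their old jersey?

1854

Count assignments avoiding every fixed point. For any j of the 7 players fixed to their old jersey, the other 7−j can be arranged in (7−j)! ways.
By inclusion–exclusion this is Σ_{j=0}^{7} (−1)^j C(7,j)·(7−j)!.
Computing: 5040 − 5040 + 2520 − 840 + 210 − 42 + 7 − 1 = 1854.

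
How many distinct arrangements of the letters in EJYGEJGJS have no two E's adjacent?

There are 9!/(3!·2!·2!) = 15120 arrangements of EJYGEJGJS in total.
Arrangements with the E's together: treat EE as one letter, giving (8)!/(3!·2!) = 3360.
Hence 15120 − 3360 = 11760.

11760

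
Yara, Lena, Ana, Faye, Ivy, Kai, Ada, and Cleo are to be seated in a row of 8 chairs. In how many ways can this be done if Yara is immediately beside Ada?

Glue Yara and Ada into one block (2 internal orders), leaving 7 units to arrange in a row.
So the count is 2·(7)! = 10080.

10080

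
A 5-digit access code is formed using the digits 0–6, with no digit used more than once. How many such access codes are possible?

Choose and order 5 of the 7 symbols: the first digit has 7 options, the next 6, and so on down to 3.
7 × 6 × 5 × 4 × 3 = 2520.

2520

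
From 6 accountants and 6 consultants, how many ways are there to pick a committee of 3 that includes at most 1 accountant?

110

Split by how many accountants are chosen (0 through 1).
Sum: C(6,0)·C(6,3) + C(6,1)·C(6,2) = 20 + 90 = 110.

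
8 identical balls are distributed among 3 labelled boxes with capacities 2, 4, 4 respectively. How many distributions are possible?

By stars and bars, unrestricted non-negative solutions to x_1+…+x_3 = 8 number C(8+2,2) = 45.
Subtract solutions that violate a single cap (substitute x_i' = x_i − (cap_i+1)): x_1 ≥ 3 gives C(7,2) = 21; x_2 ≥ 5 gives C(5,2) = 10; x_3 ≥ 5 gives C(5,2) = 10. Together 41.
Add back pairs where two caps are both exceeded: 1 + 1 + 0 = 2.
By inclusion–exclusion the count is 45 − 41 + 2 = 6.

6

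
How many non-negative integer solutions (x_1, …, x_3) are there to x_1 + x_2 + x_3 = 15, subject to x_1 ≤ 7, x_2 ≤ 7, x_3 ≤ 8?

Ignoring the caps, the number of non-negative solutions to x_1+…+x_3 = 15 is C(17,2) = 136.
Subtract solutions that violate a single cap (substitute x_i' = x_i − (cap_i+1)): x_1 ≥ 8 gives C(9,2) = 36; x_2 ≥ 8 gives C(9,2) = 36; x_3 ≥ 9 gives C(8,2) = 28. Together 100.
No two caps can be exceeded simultaneously, so the pair terms are all 0.
By inclusion–exclusion the count is 136 − 100 + 0 = 36.

36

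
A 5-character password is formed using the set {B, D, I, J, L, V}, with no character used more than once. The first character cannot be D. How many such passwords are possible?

600

The first character has 6−1 = 5 choices (anything except D).
The remaining 4 characters are filled from the other 5 symbols without repetition: 5 × 4 × 3 × 2 = 120.
Total: 5 × 120 = 600.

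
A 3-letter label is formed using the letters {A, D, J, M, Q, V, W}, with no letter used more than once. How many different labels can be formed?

This is a permutation of 3 out of 7: P(7,3) = 7!/4!.
That product is 7 × 6 × 5 = 210.

210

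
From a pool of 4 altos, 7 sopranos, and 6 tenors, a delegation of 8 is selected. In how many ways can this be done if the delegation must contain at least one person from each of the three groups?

Unrestricted: C(17,8) = 24310 ways to pick any 8 of the 17.
Selections missing a whole group: no altos → C(13,8) = 1287; no sopranos → C(10,8) = 45; no tenors → C(11,8) = 165.
Add back selections omitting two groups (i.e. drawn from a single group): C(4,8) + C(7,8) + C(6,8) = 0.
By inclusion–exclusion: 24310 − 1497 + 0 = 22813.

22813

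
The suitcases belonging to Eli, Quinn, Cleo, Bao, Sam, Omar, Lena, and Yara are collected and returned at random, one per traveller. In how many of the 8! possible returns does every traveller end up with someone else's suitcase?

14833

This is the derangement count D_8: permutations of 8 items with no fixed point.
By inclusion–exclusion this is Σ_{j=0}^{8} (−1)^j C(8,j)·(8−j)!.
Computing: 40320 − 40320 + 20160 − 6720 + 1680 − 336 + 56 − 8 + 1 = 14833.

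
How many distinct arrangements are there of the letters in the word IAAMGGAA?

840

The 8 letters of IAAMGGAA have repeats: A appearing 4 times and G appearing twice.
So there are 8! / (4!·2!) = 840 distinguishable arrangements.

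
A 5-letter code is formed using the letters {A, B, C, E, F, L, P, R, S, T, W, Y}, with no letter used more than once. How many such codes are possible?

This is a permutation of 5 out of 12: P(12,5) = 12!/7!.
12 × 11 × 10 × 9 × 8 = 95040.

95040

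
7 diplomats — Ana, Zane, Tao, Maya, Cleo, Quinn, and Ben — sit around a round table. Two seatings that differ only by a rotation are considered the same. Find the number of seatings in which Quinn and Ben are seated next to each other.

Treat {Quinn, Ben} as one unit (2 internal orders) and seat the resulting 6 units around the table: (5)! circular arrangements.
So 2 × (5)! = 2 × 120 = 240.

240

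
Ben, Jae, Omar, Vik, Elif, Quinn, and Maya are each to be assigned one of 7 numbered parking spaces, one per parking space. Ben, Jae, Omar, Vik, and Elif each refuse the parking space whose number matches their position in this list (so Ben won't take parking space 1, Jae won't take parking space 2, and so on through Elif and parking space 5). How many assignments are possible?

Let Aᵢ (for 1 ≤ i ≤ 5) be the placements that put person i in their forbidden parking space. Any j of these fix j positions, leaving (7−j)! ways to fill the rest, and there are C(5,j) ways to pick which j.
By inclusion–exclusion, the number of valid placements is Σ_{j=0}^{5} (−1)^j C(5,j)·(7−j)!.
Computing: 5040 − 3600 + 1200 − 240 + 30 − 2 = 2428.

2428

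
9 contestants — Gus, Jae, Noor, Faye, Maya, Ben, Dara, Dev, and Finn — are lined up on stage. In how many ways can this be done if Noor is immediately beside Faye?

Place the 7 others and the Noor-Faye pair as 8 objects in a line; the pair has 2 internal arrangements.
That gives 2 × 8! = 2 × 40320 = 80640.

80640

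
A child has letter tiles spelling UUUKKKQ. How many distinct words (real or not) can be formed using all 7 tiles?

140

The 7 letters of UUUKKKQ have repeats: K appearing 3 times and U appearing 3 times.
The number of distinct arrangements is 7!/(3!·3!) = 5040/36 = 140.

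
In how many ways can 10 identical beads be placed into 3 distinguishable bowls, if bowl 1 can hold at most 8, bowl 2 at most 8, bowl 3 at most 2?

Ignoring the caps, the number of non-negative solutions to x_1+…+x_3 = 10 is C(12,2) = 66.
Subtract solutions that violate a single cap (substitute x_i' = x_i − (cap_i+1)): x_1 ≥ 9 gives C(3,2) = 3; x_2 ≥ 9 gives C(3,2) = 3; x_3 ≥ 3 gives C(9,2) = 36. Together 42.
No two caps can be exceeded simultaneously, so the pair terms are all 0.
By inclusion–exclusion the count is 66 − 42 + 0 = 24.

24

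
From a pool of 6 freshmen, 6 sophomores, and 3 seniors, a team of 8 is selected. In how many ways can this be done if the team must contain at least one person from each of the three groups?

5922

Total 8-person selections from all 15: C(15,8) = 6435.
Selections missing a whole group: no freshmen → C(9,8) = 9; no sophomores → C(9,8) = 9; no seniors → C(12,8) = 495.
Add back selections omitting two groups (i.e. drawn from a single group): C(6,8) + C(6,8) + C(3,8) = 0.
By inclusion–exclusion: 6435 − 513 + 0 = 5922.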